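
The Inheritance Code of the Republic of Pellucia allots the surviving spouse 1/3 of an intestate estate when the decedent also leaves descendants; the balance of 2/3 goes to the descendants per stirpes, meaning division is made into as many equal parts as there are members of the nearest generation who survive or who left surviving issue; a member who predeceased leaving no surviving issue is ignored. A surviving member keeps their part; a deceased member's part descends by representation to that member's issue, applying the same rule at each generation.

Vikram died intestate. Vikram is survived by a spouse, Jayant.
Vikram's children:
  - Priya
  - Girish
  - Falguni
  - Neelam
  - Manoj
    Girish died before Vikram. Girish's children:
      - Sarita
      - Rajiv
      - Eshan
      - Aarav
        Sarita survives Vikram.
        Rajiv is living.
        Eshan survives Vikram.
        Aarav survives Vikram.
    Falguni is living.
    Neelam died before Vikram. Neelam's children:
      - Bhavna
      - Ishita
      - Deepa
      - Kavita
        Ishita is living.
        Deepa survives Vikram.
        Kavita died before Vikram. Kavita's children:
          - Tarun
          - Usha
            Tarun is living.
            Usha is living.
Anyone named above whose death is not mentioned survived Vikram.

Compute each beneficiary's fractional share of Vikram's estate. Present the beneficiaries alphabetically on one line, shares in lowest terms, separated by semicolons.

Jayant, as surviving spouse, takes 1/3.
The remaining 2/3 passes to Vikram's descendants per stirpes.
The 2/3 is divided into 5 equal shares of 2/15 among Priya, Girish, Falguni, Neelam, Manoj.
Priya is living and takes 2/15.
Girish predeceased; the 2/15 allotted to Girish's branch passes to Girish's issue by representation.
The 2/15 is divided into 4 equal shares of 1/30 among Sarita, Rajiv, Eshan, Aarav.
Sarita is living and takes 1/30.
Rajiv is living and takes 1/30.
Eshan is living and takes 1/30.
Aarav is living and takes 1/30.
Falguni is living and takes 2/15.
Neelam predeceased; the 2/15 allotted to Neelam's branch passes to Neelam's issue by representation.
The 2/15 is divided into 4 equal shares of 1/30 among Bhavna, Ishita, Deepa, Kavita.
Bhavna is living and takes 1/30.
Ishita is living and takes 1/30.
Deepa is living and takes 1/30.
Kavita predeceased; the 1/30 allotted to Kavita's branch passes to Kavita's issue by representation.
The 1/30 is divided into 2 equal shares of 1/60 among Tarun, Usha.
Tarun is living and takes 1/60.
Usha is living and takes 1/60.
Manoj is living and takes 2/15.

Aarav 1/30; Bhavna 1/30; Deepa 1/30; Eshan 1/30; Falguni 2/15; Ishita 1/30; Jayant 1/3; Manoj 2/15; Priya 2/15; Rajiv 1/30; Sarita 1/30; Tarun 1/60; Usha 1/60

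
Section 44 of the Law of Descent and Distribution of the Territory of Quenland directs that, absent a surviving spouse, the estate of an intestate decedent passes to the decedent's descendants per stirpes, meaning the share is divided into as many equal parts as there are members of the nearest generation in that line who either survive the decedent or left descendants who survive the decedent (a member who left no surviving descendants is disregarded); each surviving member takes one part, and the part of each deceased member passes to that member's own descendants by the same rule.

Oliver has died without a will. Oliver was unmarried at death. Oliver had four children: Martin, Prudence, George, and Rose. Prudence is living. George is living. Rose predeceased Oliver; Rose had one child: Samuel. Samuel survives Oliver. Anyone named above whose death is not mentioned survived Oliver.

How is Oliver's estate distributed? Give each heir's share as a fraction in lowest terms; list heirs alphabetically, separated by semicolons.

George 1/4; Martin 1/4; Prudence 1/4; Samuel 1/4

There is no surviving spouse, so the entire estate passes to Oliver's descendants per stirpes.
The estate is divided into 4 equal shares of 1/4 among Martin, Prudence, George, Rose.
Martin is living and takes 1/4.
Prudence is living and takes 1/4.
George is living and takes 1/4.
Rose predeceased; the 1/4 allotted to Rose's branch passes to Rose's issue by representation.
Samuel is the sole taker at this level and receives the full 1/4.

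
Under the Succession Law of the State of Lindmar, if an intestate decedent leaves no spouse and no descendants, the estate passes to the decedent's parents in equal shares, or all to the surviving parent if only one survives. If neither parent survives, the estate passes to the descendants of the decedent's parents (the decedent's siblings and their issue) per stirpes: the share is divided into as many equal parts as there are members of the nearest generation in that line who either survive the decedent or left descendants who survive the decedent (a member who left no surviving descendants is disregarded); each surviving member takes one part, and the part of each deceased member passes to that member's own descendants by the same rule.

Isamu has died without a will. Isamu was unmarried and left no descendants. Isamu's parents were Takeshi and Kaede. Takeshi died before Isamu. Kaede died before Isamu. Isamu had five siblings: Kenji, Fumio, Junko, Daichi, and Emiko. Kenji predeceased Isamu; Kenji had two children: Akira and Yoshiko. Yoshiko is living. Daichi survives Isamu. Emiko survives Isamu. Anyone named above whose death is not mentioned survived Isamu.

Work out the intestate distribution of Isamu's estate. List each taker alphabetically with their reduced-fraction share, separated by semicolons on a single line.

Neither parent survives and there are no descendants, so the estate passes to Isamu's siblings and their issue per stirpes.
The estate is divided into 5 equal shares of 1/5 among Kenji, Fumio, Junko, Daichi, Emiko.
Kenji predeceased; the 1/5 allotted to Kenji's branch passes to Kenji's issue by representation.
The 1/5 is divided into 2 equal shares of 1/10 among Akira, Yoshiko.
Akira is living and takes 1/10.
Yoshiko is living and takes 1/10.
Fumio is living and takes 1/5.
Junko is living and takes 1/5.
Daichi is living and takes 1/5.
Emiko is living and takes 1/5.

Akira 1/10; Daichi 1/5; Emiko 1/5; Fumio 1/5; Junko 1/5; Yoshiko 1/10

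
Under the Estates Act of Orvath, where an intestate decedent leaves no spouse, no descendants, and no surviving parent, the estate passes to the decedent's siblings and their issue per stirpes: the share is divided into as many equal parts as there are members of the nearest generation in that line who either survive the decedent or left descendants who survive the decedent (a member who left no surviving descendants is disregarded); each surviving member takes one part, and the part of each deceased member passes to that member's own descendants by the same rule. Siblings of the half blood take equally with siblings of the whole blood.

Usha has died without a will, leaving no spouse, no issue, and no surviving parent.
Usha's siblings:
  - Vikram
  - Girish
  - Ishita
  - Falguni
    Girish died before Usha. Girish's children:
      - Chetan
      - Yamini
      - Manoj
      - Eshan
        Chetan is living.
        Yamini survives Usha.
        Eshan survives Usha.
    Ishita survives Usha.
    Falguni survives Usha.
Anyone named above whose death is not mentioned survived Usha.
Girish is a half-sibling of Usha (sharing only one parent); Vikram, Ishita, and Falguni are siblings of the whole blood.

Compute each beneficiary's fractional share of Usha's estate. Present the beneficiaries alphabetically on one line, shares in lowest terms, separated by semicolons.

Chetan 1/16; Eshan 1/16; Falguni 1/4; Ishita 1/4; Manoj 1/16; Vikram 1/4; Yamini 1/16

No spouse, descendants, or parent survives, so the estate passes to Usha's siblings per stirpes.
Half-blood and whole-blood siblings take equally under the stated rule.
The estate is divided into 4 equal shares of 1/4 among Vikram, Girish, Ishita, Falguni.
Vikram is living and takes 1/4.
Girish predeceased; the 1/4 allotted to Girish's branch passes to Girish's issue by representation.
The 1/4 is divided into 4 equal shares of 1/16 among Chetan, Yamini, Manoj, Eshan.
Chetan is living and takes 1/16.
Yamini is living and takes 1/16.
Manoj is living and takes 1/16.
Eshan is living and takes 1/16.
Ishita is living and takes 1/4.
Falguni is living and takes 1/4.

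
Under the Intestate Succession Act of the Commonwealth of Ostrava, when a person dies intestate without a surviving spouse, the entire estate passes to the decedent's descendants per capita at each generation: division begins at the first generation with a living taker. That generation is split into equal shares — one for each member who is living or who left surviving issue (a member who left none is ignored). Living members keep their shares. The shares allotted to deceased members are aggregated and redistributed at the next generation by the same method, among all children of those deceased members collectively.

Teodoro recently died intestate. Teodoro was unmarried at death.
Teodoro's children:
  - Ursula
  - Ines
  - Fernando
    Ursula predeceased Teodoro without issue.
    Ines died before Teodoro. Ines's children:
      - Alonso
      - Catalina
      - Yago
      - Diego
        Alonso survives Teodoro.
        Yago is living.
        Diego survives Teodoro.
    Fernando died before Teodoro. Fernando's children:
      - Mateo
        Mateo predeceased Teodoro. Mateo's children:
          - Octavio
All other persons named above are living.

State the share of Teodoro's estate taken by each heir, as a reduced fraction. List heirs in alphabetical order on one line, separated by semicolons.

There is no surviving spouse, so the entire estate passes to Teodoro's descendants per capita at each generation.
No one at generation 1 (Ines, Fernando) is living; moving to the next generation.
At generation 2 (Alonso, Catalina, Yago, Diego, Mateo) there are 5 shares of (1)/5 = 1/5 each.
Living: Alonso, Catalina, Yago, and Diego — each takes 1/5.
Deceased: Mateo. That 1/5 share is carried to generation 3.
At generation 3 (Octavio) there are 1 shares of (1/5)/1 = 1/5 each.
Living: Octavio — each takes 1/5.

Alonso 1/5; Catalina 1/5; Diego 1/5; Octavio 1/5; Yago 1/5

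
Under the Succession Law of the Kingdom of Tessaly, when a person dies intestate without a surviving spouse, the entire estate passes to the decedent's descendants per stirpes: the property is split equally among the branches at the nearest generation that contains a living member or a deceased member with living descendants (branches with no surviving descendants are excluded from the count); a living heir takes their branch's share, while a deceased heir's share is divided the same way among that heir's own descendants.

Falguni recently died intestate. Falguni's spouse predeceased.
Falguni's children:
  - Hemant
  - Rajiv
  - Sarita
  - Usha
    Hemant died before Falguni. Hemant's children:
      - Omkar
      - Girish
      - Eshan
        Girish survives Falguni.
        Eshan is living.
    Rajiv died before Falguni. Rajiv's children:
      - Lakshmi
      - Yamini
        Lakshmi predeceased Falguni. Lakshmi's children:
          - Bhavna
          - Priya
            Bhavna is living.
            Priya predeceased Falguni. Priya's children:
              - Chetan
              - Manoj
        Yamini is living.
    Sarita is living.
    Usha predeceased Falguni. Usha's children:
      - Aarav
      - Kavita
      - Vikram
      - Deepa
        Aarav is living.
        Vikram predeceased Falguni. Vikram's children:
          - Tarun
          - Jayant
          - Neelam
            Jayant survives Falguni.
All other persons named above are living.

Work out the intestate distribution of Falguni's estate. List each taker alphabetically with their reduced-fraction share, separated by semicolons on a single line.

There is no surviving spouse, so the entire estate passes to Falguni's descendants per stirpes.
The estate is divided into 4 equal shares of 1/4 among Hemant, Rajiv, Sarita, Usha.
Hemant predeceased; the 1/4 allotted to Hemant's branch passes to Hemant's issue by representation.
The 1/4 is divided into 3 equal shares of 1/12 among Omkar, Girish, Eshan.
Omkar is living and takes 1/12.
Girish is living and takes 1/12.
Eshan is living and takes 1/12.
Rajiv predeceased; the 1/4 allotted to Rajiv's branch passes to Rajiv's issue by representation.
The 1/4 is divided into 2 equal shares of 1/8 among Lakshmi, Yamini.
Lakshmi predeceased; the 1/8 allotted to Lakshmi's branch passes to Lakshmi's issue by representation.
The 1/8 is divided into 2 equal shares of 1/16 among Bhavna, Priya.
Bhavna is living and takes 1/16.
Priya predeceased; the 1/16 allotted to Priya's branch passes to Priya's issue by representation.
The 1/16 is divided into 2 equal shares of 1/32 among Chetan, Manoj.
Chetan is living and takes 1/32.
Manoj is living and takes 1/32.
Yamini is living and takes 1/8.
Sarita is living and takes 1/4.
Usha predeceased; the 1/4 allotted to Usha's branch passes to Usha's issue by representation.
The 1/4 is divided into 4 equal shares of 1/16 among Aarav, Kavita, Vikram, Deepa.
Aarav is living and takes 1/16.
Kavita is living and takes 1/16.
Vikram predeceased; the 1/16 allotted to Vikram's branch passes to Vikram's issue by representation.
The 1/16 is divided into 3 equal shares of 1/48 among Tarun, Jayant, Neelam.
Tarun is living and takes 1/48.
Jayant is living and takes 1/48.
Neelam is living and takes 1/48.
Deepa is living and takes 1/16.

Aarav 1/16; Bhavna 1/16; Chetan 1/32; Deepa 1/16; Eshan 1/12; Girish 1/12; Jayant 1/48; Kavita 1/16; Manoj 1/32; Neelam 1/48; Omkar 1/12; Sarita 1/4; Tarun 1/48; Yamini 1/8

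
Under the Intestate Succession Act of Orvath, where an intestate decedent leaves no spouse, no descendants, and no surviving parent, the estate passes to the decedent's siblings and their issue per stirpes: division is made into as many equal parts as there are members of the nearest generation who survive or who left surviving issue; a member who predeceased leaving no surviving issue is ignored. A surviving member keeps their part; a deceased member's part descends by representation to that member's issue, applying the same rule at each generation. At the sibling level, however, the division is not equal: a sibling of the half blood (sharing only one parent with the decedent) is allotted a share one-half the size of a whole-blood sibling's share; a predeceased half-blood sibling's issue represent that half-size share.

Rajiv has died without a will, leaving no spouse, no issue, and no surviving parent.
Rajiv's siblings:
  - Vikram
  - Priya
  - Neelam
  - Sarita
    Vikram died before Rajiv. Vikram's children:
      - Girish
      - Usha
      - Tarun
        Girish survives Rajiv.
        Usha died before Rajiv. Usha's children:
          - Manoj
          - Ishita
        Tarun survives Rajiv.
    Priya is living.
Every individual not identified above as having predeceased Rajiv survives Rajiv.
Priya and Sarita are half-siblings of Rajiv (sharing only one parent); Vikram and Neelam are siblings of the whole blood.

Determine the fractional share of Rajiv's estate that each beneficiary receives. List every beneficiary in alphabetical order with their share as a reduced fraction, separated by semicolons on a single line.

No spouse, descendants, or parent survives, so the estate passes to Rajiv's siblings per stirpes.
Half-blood siblings count for one-half the weight of whole-blood siblings at the initial division.
Dividing 1 in proportion to weights (total weight 3): Vikram (weight 1) → 1/3; Priya (weight 1/2) → 1/6; Neelam (weight 1) → 1/3; Sarita (weight 1/2) → 1/6.
Vikram predeceased; the 1/3 allotted to Vikram's branch passes to Vikram's issue by representation.
The 1/3 is divided into 3 equal shares of 1/9 among Girish, Usha, Tarun.
Girish is living and takes 1/9.
Usha predeceased; the 1/9 allotted to Usha's branch passes to Usha's issue by representation.
The 1/9 is divided into 2 equal shares of 1/18 among Manoj, Ishita.
Manoj is living and takes 1/18.
Ishita is living and takes 1/18.
Tarun is living and takes 1/9.
Priya is living and takes 1/6.
Neelam is living and takes 1/3.
Sarita is living and takes 1/6.

Girish 1/9; Ishita 1/18; Manoj 1/18; Neelam 1/3; Priya 1/6; Sarita 1/6; Tarun 1/9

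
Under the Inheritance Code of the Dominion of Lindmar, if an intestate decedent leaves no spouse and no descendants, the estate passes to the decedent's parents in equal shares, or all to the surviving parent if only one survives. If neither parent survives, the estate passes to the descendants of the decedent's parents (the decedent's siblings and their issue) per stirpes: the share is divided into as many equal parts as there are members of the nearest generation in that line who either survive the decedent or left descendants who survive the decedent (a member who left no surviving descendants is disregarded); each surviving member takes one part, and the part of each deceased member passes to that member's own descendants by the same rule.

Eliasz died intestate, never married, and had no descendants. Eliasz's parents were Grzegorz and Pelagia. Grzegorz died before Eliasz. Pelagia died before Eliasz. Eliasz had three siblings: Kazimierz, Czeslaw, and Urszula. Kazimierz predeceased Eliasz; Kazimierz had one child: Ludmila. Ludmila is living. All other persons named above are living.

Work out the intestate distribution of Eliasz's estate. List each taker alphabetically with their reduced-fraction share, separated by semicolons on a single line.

Czeslaw 1/3; Ludmila 1/3; Urszula 1/3

Neither parent survives and there are no descendants, so the estate passes to Eliasz's siblings and their issue per stirpes.
The estate is divided into 3 equal shares of 1/3 among Kazimierz, Czeslaw, Urszula.
Kazimierz predeceased; the 1/3 allotted to Kazimierz's branch passes to Kazimierz's issue by representation.
Ludmila is the sole taker at this level and receives the full 1/3.
Czeslaw is living and takes 1/3.
Urszula is living and takes 1/3.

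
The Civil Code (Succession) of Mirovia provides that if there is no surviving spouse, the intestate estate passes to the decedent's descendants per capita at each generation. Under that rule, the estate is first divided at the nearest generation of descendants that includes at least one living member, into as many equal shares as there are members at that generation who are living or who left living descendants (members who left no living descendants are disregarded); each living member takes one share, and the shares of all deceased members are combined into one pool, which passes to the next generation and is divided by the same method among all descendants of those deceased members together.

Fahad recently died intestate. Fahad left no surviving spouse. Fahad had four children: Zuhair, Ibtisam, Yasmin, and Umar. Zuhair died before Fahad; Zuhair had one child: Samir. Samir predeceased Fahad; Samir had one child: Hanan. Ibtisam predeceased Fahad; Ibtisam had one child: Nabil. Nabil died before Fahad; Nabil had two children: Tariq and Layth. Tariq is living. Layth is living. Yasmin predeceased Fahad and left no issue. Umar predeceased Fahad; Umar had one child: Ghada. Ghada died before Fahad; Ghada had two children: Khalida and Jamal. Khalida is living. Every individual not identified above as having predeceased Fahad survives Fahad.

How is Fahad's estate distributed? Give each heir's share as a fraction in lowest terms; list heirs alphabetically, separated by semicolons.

There is no surviving spouse, so the entire estate passes to Fahad's descendants per capita at each generation.
No one at generation 1 (Zuhair, Ibtisam, Umar) is living; moving to the next generation.
No one at generation 2 (Samir, Nabil, Ghada) is living; moving to the next generation.
At generation 3 (Hanan, Tariq, Layth, Khalida, Jamal) there are 5 shares of (1)/5 = 1/5 each.
Living: Hanan, Tariq, Layth, Khalida, and Jamal — each takes 1/5.

Hanan 1/5; Jamal 1/5; Khalida 1/5; Layth 1/5; Tariq 1/5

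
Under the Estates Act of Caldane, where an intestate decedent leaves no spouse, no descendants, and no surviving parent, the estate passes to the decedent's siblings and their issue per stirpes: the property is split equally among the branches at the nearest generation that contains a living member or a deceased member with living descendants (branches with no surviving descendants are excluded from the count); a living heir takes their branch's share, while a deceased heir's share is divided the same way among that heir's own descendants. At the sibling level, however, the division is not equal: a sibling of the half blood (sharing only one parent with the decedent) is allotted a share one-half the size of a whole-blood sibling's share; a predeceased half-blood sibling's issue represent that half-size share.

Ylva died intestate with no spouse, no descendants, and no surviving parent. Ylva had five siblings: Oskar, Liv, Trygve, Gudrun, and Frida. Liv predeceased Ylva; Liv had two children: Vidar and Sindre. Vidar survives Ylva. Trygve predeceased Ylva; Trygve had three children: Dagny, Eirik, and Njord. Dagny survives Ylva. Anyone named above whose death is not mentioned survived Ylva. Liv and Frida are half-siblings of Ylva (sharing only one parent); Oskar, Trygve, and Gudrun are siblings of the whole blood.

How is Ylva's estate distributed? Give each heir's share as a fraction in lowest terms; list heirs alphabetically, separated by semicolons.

Dagny 1/12; Eirik 1/12; Frida 1/8; Gudrun 1/4; Njord 1/12; Oskar 1/4; Sindre 1/16; Vidar 1/16

No spouse, descendants, or parent survives, so the estate passes to Ylva's siblings per stirpes.
Half-blood siblings count for one-half the weight of whole-blood siblings at the initial division.
Dividing 1 in proportion to weights (total weight 4): Oskar (weight 1) → 1/4; Liv (weight 1/2) → 1/8; Trygve (weight 1) → 1/4; Gudrun (weight 1) → 1/4; Frida (weight 1/2) → 1/8.
Oskar is living and takes 1/4.
Liv predeceased; the 1/8 allotted to Liv's branch passes to Liv's issue by representation.
The 1/8 is divided into 2 equal shares of 1/16 among Vidar, Sindre.
Vidar is living and takes 1/16.
Sindre is living and takes 1/16.
Trygve predeceased; the 1/4 allotted to Trygve's branch passes to Trygve's issue by representation.
The 1/4 is divided into 3 equal shares of 1/12 among Dagny, Eirik, Njord.
Dagny is living and takes 1/12.
Eirik is living and takes 1/12.
Njord is living and takes 1/12.
Gudrun is living and takes 1/4.
Frida is living and takes 1/8.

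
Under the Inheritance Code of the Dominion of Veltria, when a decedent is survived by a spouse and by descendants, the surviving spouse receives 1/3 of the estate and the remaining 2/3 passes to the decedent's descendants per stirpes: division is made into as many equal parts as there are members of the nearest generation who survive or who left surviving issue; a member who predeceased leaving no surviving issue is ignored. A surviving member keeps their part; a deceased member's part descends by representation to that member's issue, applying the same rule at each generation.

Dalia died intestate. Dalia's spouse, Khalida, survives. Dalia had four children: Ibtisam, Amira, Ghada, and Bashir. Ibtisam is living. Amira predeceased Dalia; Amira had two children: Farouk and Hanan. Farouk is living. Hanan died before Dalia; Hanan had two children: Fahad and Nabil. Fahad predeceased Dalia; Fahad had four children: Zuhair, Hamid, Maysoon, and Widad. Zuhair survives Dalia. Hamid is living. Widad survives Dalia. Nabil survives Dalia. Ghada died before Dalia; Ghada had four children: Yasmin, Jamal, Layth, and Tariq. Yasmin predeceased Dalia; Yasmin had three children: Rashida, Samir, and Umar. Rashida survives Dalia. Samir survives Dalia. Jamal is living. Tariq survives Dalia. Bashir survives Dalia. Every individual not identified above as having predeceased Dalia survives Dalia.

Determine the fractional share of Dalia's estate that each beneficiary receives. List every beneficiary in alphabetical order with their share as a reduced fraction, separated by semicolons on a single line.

Bashir 1/6; Farouk 1/12; Hamid 1/96; Ibtisam 1/6; Jamal 1/24; Khalida 1/3; Layth 1/24; Maysoon 1/96; Nabil 1/24; Rashida 1/72; Samir 1/72; Tariq 1/24; Umar 1/72; Widad 1/96; Zuhair 1/96

Khalida, as surviving spouse, takes 1/3.
The remaining 2/3 passes to Dalia's descendants per stirpes.
The 2/3 is divided into 4 equal shares of 1/6 among Ibtisam, Amira, Ghada, Bashir.
Ibtisam is living and takes 1/6.
Amira predeceased; the 1/6 allotted to Amira's branch passes to Amira's issue by representation.
The 1/6 is divided into 2 equal shares of 1/12 among Farouk, Hanan.
Farouk is living and takes 1/12.
Hanan predeceased; the 1/12 allotted to Hanan's branch passes to Hanan's issue by representation.
The 1/12 is divided into 2 equal shares of 1/24 among Fahad, Nabil.
Fahad predeceased; the 1/24 allotted to Fahad's branch passes to Fahad's issue by representation.
The 1/24 is divided into 4 equal shares of 1/96 among Zuhair, Hamid, Maysoon, Widad.
Zuhair is living and takes 1/96.
Hamid is living and takes 1/96.
Maysoon is living and takes 1/96.
Widad is living and takes 1/96.
Nabil is living and takes 1/24.
Ghada predeceased; the 1/6 allotted to Ghada's branch passes to Ghada's issue by representation.
The 1/6 is divided into 4 equal shares of 1/24 among Yasmin, Jamal, Layth, Tariq.
Yasmin predeceased; the 1/24 allotted to Yasmin's branch passes to Yasmin's issue by representation.
The 1/24 is divided into 3 equal shares of 1/72 among Rashida, Samir, Umar.
Rashida is living and takes 1/72.
Samir is living and takes 1/72.
Umar is living and takes 1/72.
Jamal is living and takes 1/24.
Layth is living and takes 1/24.
Tariq is living and takes 1/24.
Bashir is living and takes 1/6.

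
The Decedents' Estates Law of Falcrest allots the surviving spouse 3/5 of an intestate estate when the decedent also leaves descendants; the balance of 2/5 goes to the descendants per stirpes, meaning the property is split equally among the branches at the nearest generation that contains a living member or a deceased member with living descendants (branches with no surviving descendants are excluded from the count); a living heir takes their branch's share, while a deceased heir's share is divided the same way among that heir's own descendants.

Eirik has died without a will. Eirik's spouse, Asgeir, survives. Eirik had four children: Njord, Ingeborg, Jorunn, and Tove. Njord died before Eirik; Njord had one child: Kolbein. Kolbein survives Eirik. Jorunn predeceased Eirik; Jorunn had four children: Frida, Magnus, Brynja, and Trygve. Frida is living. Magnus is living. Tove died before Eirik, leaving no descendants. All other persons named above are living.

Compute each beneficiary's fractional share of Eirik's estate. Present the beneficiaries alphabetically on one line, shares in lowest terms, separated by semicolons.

Asgeir 3/5; Brynja 1/30; Frida 1/30; Ingeborg 2/15; Kolbein 2/15; Magnus 1/30; Trygve 1/30

Asgeir, as surviving spouse, takes 3/5.
The remaining 2/5 passes to Eirik's descendants per stirpes.
Tove left no surviving issue, so that branch lapses and is disregarded.
The 2/5 is divided into 3 equal shares of 2/15 among Njord, Ingeborg, Jorunn.
Njord predeceased; the 2/15 allotted to Njord's branch passes to Njord's issue by representation.
Kolbein is the sole taker at this level and receives the full 2/15.
Ingeborg is living and takes 2/15.
Jorunn predeceased; the 2/15 allotted to Jorunn's branch passes to Jorunn's issue by representation.
The 2/15 is divided into 4 equal shares of 1/30 among Frida, Magnus, Brynja, Trygve.
Frida is living and takes 1/30.
Magnus is living and takes 1/30.
Brynja is living and takes 1/30.
Trygve is living and takes 1/30.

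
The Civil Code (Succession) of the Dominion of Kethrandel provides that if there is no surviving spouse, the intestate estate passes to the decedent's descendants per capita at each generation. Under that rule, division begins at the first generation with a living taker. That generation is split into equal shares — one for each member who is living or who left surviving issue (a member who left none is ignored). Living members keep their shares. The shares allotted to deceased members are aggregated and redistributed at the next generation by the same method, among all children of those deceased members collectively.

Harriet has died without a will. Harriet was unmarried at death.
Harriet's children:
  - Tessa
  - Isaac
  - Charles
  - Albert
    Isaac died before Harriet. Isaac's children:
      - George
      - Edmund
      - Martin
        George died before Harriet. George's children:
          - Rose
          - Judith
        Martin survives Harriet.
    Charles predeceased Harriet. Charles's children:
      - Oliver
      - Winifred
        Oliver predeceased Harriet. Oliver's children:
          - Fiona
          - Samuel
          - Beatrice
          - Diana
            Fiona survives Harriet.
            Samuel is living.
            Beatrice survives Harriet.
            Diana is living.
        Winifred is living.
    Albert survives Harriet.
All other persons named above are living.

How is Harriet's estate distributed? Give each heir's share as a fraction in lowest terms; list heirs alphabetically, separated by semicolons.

There is no surviving spouse, so the entire estate passes to Harriet's descendants per capita at each generation.
At generation 1 (Tessa, Isaac, Charles, Albert) there are 4 shares of (1)/4 = 1/4 each.
Living: Tessa and Albert — each takes 1/4.
Deceased: Isaac and Charles. Their combined 1/2 is pooled and carried to generation 2.
At generation 2 (George, Edmund, Martin, Oliver, Winifred) there are 5 shares of (1/2)/5 = 1/10 each.
Living: Edmund, Martin, and Winifred — each takes 1/10.
Deceased: George and Oliver. Their combined 1/5 is pooled and carried to generation 3.
At generation 3 (Rose, Judith, Fiona, Samuel, Beatrice, Diana) there are 6 shares of (1/5)/6 = 1/30 each.
Living: Rose, Judith, Fiona, Samuel, Beatrice, and Diana — each takes 1/30.

Albert 1/4; Beatrice 1/30; Diana 1/30; Edmund 1/10; Fiona 1/30; Judith 1/30; Martin 1/10; Rose 1/30; Samuel 1/30; Tessa 1/4; Winifred 1/10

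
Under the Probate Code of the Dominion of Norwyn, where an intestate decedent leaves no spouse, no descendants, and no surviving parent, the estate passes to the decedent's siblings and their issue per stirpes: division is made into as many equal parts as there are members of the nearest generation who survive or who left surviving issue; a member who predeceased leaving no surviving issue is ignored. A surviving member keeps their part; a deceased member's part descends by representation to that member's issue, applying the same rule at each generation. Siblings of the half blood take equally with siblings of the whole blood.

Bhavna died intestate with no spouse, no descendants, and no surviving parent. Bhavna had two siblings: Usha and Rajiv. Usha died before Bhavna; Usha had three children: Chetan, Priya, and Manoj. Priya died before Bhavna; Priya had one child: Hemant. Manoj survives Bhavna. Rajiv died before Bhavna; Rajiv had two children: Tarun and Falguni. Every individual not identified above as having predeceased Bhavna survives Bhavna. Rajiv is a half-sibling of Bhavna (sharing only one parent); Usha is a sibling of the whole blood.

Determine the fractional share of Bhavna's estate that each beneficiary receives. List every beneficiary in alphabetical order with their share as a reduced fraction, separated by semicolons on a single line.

No spouse, descendants, or parent survives, so the estate passes to Bhavna's siblings per stirpes.
Half-blood and whole-blood siblings take equally under the stated rule.
The estate is divided into 2 equal shares of 1/2 among Usha, Rajiv.
Usha predeceased; the 1/2 allotted to Usha's branch passes to Usha's issue by representation.
The 1/2 is divided into 3 equal shares of 1/6 among Chetan, Priya, Manoj.
Chetan is living and takes 1/6.
Priya predeceased; the 1/6 allotted to Priya's branch passes to Priya's issue by representation.
Hemant is the sole taker at this level and receives the full 1/6.
Manoj is living and takes 1/6.
Rajiv predeceased; the 1/2 allotted to Rajiv's branch passes to Rajiv's issue by representation.
The 1/2 is divided into 2 equal shares of 1/4 among Tarun, Falguni.
Tarun is living and takes 1/4.
Falguni is living and takes 1/4.

Chetan 1/6; Falguni 1/4; Hemant 1/6; Manoj 1/6; Tarun 1/4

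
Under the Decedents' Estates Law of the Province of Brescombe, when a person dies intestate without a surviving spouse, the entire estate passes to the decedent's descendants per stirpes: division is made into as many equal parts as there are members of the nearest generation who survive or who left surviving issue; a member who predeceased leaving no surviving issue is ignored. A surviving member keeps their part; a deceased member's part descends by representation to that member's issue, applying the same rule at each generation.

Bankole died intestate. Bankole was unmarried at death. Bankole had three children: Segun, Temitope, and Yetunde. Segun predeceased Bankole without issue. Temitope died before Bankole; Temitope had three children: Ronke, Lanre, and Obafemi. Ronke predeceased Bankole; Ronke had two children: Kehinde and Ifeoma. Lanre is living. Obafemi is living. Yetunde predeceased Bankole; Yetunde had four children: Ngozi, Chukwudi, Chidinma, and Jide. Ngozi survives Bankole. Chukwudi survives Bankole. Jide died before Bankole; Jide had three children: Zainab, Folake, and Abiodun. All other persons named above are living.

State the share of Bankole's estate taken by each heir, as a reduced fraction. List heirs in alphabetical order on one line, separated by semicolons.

There is no surviving spouse, so the entire estate passes to Bankole's descendants per stirpes.
Segun left no surviving issue, so that branch lapses and is disregarded.
The estate is divided into 2 equal shares of 1/2 among Temitope, Yetunde.
Temitope predeceased; the 1/2 allotted to Temitope's branch passes to Temitope's issue by representation.
The 1/2 is divided into 3 equal shares of 1/6 among Ronke, Lanre, Obafemi.
Ronke predeceased; the 1/6 allotted to Ronke's branch passes to Ronke's issue by representation.
The 1/6 is divided into 2 equal shares of 1/12 among Kehinde, Ifeoma.
Kehinde is living and takes 1/12.
Ifeoma is living and takes 1/12.
Lanre is living and takes 1/6.
Obafemi is living and takes 1/6.
Yetunde predeceased; the 1/2 allotted to Yetunde's branch passes to Yetunde's issue by representation.
The 1/2 is divided into 4 equal shares of 1/8 among Ngozi, Chukwudi, Chidinma, Jide.
Ngozi is living and takes 1/8.
Chukwudi is living and takes 1/8.
Chidinma is living and takes 1/8.
Jide predeceased; the 1/8 allotted to Jide's branch passes to Jide's issue by representation.
The 1/8 is divided into 3 equal shares of 1/24 among Zainab, Folake, Abiodun.
Zainab is living and takes 1/24.
Folake is living and takes 1/24.
Abiodun is living and takes 1/24.

Abiodun 1/24; Chidinma 1/8; Chukwudi 1/8; Folake 1/24; Ifeoma 1/12; Kehinde 1/12; Lanre 1/6; Ngozi 1/8; Obafemi 1/6; Zainab 1/24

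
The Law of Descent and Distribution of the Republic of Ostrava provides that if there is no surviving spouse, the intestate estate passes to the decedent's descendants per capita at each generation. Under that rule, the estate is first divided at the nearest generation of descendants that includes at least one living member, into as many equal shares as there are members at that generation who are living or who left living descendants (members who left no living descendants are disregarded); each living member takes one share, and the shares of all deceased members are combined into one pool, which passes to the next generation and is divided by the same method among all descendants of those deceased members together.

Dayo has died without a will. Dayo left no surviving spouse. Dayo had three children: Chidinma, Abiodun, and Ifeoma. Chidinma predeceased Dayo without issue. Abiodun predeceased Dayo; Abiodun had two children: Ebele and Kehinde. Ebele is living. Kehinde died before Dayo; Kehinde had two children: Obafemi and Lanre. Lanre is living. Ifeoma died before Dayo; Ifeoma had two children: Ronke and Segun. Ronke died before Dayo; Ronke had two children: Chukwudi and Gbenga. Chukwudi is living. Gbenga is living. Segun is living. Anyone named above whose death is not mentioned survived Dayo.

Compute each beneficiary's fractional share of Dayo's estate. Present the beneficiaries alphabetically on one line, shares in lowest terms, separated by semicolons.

There is no surviving spouse, so the entire estate passes to Dayo's descendants per capita at each generation.
No one at generation 1 (Abiodun, Ifeoma) is living; moving to the next generation.
At generation 2 (Ebele, Kehinde, Ronke, Segun) there are 4 shares of (1)/4 = 1/4 each.
Living: Ebele and Segun — each takes 1/4.
Deceased: Kehinde and Ronke. Their combined 1/2 is pooled and carried to generation 3.
At generation 3 (Obafemi, Lanre, Chukwudi, Gbenga) there are 4 shares of (1/2)/4 = 1/8 each.
Living: Obafemi, Lanre, Chukwudi, and Gbenga — each takes 1/8.

Chukwudi 1/8; Ebele 1/4; Gbenga 1/8; Lanre 1/8; Obafemi 1/8; Segun 1/4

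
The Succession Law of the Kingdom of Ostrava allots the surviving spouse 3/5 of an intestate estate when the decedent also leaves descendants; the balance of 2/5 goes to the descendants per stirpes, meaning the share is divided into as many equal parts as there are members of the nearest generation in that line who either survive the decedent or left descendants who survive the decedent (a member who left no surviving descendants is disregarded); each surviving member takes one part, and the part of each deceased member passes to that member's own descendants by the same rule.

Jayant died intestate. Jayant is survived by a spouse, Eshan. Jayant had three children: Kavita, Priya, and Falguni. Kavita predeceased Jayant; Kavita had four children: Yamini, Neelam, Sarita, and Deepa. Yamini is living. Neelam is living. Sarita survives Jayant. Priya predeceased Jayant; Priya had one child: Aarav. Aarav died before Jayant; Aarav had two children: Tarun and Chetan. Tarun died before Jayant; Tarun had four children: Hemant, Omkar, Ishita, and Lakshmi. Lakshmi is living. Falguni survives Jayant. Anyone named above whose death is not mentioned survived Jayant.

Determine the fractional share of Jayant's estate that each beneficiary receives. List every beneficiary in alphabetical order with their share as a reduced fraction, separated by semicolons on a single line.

Eshan, as surviving spouse, takes 3/5.
The remaining 2/5 passes to Jayant's descendants per stirpes.
The 2/5 is divided into 3 equal shares of 2/15 among Kavita, Priya, Falguni.
Kavita predeceased; the 2/15 allotted to Kavita's branch passes to Kavita's issue by representation.
The 2/15 is divided into 4 equal shares of 1/30 among Yamini, Neelam, Sarita, Deepa.
Yamini is living and takes 1/30.
Neelam is living and takes 1/30.
Sarita is living and takes 1/30.
Deepa is living and takes 1/30.
Priya predeceased; the 2/15 allotted to Priya's branch passes to Priya's issue by representation.
Aarav's line is the sole branch at this level, so the full 2/15 passes to Aarav's issue by representation.
The 2/15 is divided into 2 equal shares of 1/15 among Tarun, Chetan.
Tarun predeceased; the 1/15 allotted to Tarun's branch passes to Tarun's issue by representation.
The 1/15 is divided into 4 equal shares of 1/60 among Hemant, Omkar, Ishita, Lakshmi.
Hemant is living and takes 1/60.
Omkar is living and takes 1/60.
Ishita is living and takes 1/60.
Lakshmi is living and takes 1/60.
Chetan is living and takes 1/15.
Falguni is living and takes 2/15.

Chetan 1/15; Deepa 1/30; Eshan 3/5; Falguni 2/15; Hemant 1/60; Ishita 1/60; Lakshmi 1/60; Neelam 1/30; Omkar 1/60; Sarita 1/30; Yamini 1/30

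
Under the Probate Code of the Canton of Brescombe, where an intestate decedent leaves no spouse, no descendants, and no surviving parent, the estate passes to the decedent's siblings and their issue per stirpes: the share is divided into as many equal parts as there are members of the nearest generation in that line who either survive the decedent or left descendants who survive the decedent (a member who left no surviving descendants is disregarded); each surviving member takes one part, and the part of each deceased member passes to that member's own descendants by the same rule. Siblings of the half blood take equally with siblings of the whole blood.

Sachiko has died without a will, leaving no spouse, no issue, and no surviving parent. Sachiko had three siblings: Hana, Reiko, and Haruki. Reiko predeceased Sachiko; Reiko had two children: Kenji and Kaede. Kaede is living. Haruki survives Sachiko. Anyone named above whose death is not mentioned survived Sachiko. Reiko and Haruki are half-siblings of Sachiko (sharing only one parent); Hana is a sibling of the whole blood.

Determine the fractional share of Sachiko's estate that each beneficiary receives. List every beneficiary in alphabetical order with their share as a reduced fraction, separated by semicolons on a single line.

Hana 1/3; Haruki 1/3; Kaede 1/6; Kenji 1/6

No spouse, descendants, or parent survives, so the estate passes to Sachiko's siblings per stirpes.
Half-blood and whole-blood siblings take equally under the stated rule.
The estate is divided into 3 equal shares of 1/3 among Hana, Reiko, Haruki.
Hana is living and takes 1/3.
Reiko predeceased; the 1/3 allotted to Reiko's branch passes to Reiko's issue by representation.
The 1/3 is divided into 2 equal shares of 1/6 among Kenji, Kaede.
Kenji is living and takes 1/6.
Kaede is living and takes 1/6.
Haruki is living and takes 1/3.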